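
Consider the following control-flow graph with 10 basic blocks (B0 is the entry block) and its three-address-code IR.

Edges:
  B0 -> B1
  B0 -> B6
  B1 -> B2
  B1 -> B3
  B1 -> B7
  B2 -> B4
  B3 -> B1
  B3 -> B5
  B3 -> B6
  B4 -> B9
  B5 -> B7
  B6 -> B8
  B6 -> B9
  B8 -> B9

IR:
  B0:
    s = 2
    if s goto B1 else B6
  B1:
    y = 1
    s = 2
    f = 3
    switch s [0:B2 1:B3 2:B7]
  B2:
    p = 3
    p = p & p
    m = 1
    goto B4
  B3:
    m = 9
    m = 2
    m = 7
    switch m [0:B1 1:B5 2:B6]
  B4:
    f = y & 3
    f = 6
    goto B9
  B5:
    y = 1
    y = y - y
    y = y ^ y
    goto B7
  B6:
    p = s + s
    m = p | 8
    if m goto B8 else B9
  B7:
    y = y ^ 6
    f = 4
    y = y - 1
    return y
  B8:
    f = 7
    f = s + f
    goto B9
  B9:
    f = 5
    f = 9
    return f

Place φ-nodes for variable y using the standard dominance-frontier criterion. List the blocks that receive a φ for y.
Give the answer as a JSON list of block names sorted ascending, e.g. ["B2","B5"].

idom tree: B1←B0 B2←B1 B3←B1 B4←B2 B5←B3 B6←B0 B7←B1 B8←B6 B9←B0
Dom∩ at merges:
  B1: preds {B0,B3}: {B0} ∩ {B0,B1,B3} = {B0}; idom=B0
  B6: preds {B0,B3}: {B0} ∩ {B0,B1,B3} = {B0}; idom=B0
  B7: preds {B1,B5}: {B0,B1} ∩ {B0,B1,B3,B5} = {B0,B1}; idom=B1
  B9: preds {B4,B6,B8}: {B0,B1,B2,B4} ∩ {B0,B6} ∩ {B0,B6,B8} = {B0}; idom=B0

DF derivation:
  B1←B0: walk · to B0
  B1←B3: walk B3→B1 to B0
  B6←B0: walk · to B0
  B6←B3: walk B3→B1 to B0
  B7←B1: walk · to B1
  B7←B5: walk B5→B3 to B1
  B9←B4: walk B4→B2→B1 to B0
  B9←B6: walk B6 to B0
  B9←B8: walk B8→B6 to B0
  B0: DF=∅
  B1: DF={B1,B6,B9}
  B2: DF={B9}
  B3: DF={B1,B6,B7}
  B4: DF={B9}
  B5: DF={B7}
  B6: DF={B9}
  B7: DF=∅
  B8: DF={B9}
  B9: DF=∅

φ for y: defs {B1,B5,B7}
  DF⁺ = {B1,B6,B7,B9}

Answer: ["B1", "B6", "B7", "B9"]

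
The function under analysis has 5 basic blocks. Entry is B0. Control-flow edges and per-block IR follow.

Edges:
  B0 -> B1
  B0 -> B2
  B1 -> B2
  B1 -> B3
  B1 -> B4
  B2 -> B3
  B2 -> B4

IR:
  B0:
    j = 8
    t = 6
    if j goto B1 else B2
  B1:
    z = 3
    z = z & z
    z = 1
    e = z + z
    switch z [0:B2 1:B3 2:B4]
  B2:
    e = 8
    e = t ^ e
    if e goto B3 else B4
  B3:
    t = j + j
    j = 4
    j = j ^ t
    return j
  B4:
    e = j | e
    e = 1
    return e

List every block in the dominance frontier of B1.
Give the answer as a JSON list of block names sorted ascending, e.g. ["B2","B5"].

idom tree: B1←B0 B2←B0 B3←B0 B4←B0
Dom∩ at merges:
  B2: preds {B0,B1}: {B0} ∩ {B0,B1} = {B0}; idom=B0
  B3: preds {B1,B2}: {B0,B1} ∩ {B0,B2} = {B0}; idom=B0
  B4: preds {B1,B2}: {B0,B1} ∩ {B0,B2} = {B0}; idom=B0

DF walk-up:
  B2←B0: walk · to B0
  B2←B1: walk B1 to B0
  B3←B1: walk B1 to B0
  B3←B2: walk B2 to B0
  B4←B1: walk B1 to B0
  B4←B2: walk B2 to B0
  DF(B0)=∅
  DF(B1)={B2,B3,B4}
  DF(B2)={B3,B4}
  DF(B3)=∅
  DF(B4)=∅

DF(B1) = ["B2", "B3", "B4"]

Answer: ["B2", "B3", "B4"]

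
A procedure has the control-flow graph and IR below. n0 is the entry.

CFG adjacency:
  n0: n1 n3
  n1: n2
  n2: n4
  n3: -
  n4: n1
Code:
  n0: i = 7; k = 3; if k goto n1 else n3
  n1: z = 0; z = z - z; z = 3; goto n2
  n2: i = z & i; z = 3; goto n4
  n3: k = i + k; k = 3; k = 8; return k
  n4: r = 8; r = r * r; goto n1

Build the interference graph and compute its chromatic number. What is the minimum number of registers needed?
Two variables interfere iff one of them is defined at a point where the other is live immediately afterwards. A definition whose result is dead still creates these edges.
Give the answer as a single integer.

Answer: 2

Derivation:
def/use:
  n0: def={i,k} ue=∅
  n1: def={z} ue=∅
  n2: def={i,z} ue={i,z}
  n3: def={k} ue={i,k}
  n4: def={r} ue=∅

Liveness:
  n0: in=∅ out={i,k}
  n1: in={i} out={i,z}
  n2: in={i,z} out={i}
  n3: in={i,k} out=∅
  n4: in={i} out={i}

Interference:
  i↔{k,r,z}
  k↔{i}
  r↔{i}
  z↔{i}

Colouring:
  clique {i,k} ⇒ need ≥ 2
  2-colouring: r0={i}  r1={k,r,z}
  χ = 2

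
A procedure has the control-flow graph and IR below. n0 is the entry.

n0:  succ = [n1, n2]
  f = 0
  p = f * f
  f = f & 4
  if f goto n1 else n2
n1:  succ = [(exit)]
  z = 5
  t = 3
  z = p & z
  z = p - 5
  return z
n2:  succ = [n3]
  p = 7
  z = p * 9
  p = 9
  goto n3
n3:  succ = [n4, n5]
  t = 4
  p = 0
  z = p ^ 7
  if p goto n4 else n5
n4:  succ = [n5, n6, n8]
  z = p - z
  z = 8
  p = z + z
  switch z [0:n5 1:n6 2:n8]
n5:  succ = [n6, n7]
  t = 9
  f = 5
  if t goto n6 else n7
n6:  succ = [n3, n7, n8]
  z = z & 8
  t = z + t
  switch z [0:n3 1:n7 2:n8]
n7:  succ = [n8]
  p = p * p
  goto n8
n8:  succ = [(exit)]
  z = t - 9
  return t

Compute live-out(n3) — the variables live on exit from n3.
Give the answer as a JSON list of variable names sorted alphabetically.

Answer: ["p", "t", "z"]

Derivation:
def/use:
  n0: {f,p} / ∅
  n1: {t,z} / {p}
  n2: {p,z} / ∅
  n3: {p,t,z} / ∅
  n4: {p,z} / {p,z}
  n5: {f,t} / ∅
  n6: {t,z} / {t,z}
  n7: {p} / {p}
  n8: {z} / {t}

Live sets:
  n0 li=∅ lo={p}
  n1 li={p} lo=∅
  n2 li=∅ lo=∅
  n3 li=∅ lo={p,t,z}
  n4 li={p,t,z} lo={p,t,z}
  n5 li={p,z} lo={p,t,z}
  n6 li={p,t,z} lo={p,t}
  n7 li={p,t} lo={t}
  n8 li={t} lo=∅

live-out(n3) = ["p", "t", "z"]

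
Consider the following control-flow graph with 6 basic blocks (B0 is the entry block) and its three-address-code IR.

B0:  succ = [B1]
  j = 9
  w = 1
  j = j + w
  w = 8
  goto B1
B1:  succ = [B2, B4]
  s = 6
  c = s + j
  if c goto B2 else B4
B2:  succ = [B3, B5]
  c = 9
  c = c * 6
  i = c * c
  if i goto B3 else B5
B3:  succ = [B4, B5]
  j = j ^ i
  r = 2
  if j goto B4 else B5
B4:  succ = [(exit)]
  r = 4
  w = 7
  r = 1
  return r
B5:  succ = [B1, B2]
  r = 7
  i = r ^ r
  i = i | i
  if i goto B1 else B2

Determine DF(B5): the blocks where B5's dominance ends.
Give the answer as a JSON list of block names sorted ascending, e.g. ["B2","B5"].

Answer: ["B1", "B2"]

Working:
idom tree: B1←B0 B2←B1 B3←B2 B4←B1 B5←B2
Dom at joins:
  B1: preds {B0,B5}: {B0} ∩ {B0,B1,B2,B5} = {B0}; idom=B0
  B2: preds {B1,B5}: {B0,B1} ∩ {B0,B1,B2,B5} = {B0,B1}; idom=B1
  B4: preds {B1,B3}: {B0,B1} ∩ {B0,B1,B2,B3} = {B0,B1}; idom=B1
  B5: preds {B2,B3}: {B0,B1,B2} ∩ {B0,B1,B2,B3} = {B0,B1,B2}; idom=B2

DF derivation:
  B1←B0: walk · to B0
  B1←B5: walk B5→B2→B1 to B0
  B2←B1: walk · to B1
  B2←B5: walk B5→B2 to B1
  B4←B1: walk · to B1
  B4←B3: walk B3→B2 to B1
  B5←B2: walk · to B2
  B5←B3: walk B3 to B2
  B0 → ∅
  B1 → {B1}
  B2 → {B1,B2,B4}
  B3 → {B4,B5}
  B4 → ∅
  B5 → {B1,B2}

DF(B5) = ["B1", "B2"]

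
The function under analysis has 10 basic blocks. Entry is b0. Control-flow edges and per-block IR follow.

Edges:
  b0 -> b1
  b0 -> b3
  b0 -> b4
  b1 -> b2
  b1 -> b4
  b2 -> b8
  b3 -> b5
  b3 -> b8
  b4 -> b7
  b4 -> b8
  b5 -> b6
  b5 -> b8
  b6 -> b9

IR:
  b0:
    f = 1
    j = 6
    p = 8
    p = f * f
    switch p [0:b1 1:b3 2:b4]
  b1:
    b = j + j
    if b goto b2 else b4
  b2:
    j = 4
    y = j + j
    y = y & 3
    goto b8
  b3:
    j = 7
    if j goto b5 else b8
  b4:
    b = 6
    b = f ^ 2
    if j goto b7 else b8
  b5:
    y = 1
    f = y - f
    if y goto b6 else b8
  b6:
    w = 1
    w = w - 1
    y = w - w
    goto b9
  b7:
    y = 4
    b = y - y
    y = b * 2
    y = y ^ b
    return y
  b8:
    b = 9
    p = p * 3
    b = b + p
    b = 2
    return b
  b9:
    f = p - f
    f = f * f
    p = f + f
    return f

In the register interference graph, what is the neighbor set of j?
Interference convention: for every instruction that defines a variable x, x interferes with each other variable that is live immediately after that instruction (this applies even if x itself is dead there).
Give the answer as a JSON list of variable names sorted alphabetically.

Per-block:
  b0: {f,j,p} / ∅
  b1: {b} / {j}
  b2: {j,y} / ∅
  b3: {j} / ∅
  b4: {b} / {f,j}
  b5: {f,y} / {f}
  b6: {w,y} / ∅
  b7: {b,y} / ∅
  b8: {b,p} / {p}
  b9: {f,p} / {f,p}

Backward fixpoint:
  b0 li=∅ lo={f,j,p}
  b1 li={f,j,p} lo={f,j,p}
  b2 li={p} lo={p}
  b3 li={f,p} lo={f,p}
  b4 li={f,j,p} lo={p}
  b5 li={f,p} lo={f,p}
  b6 li={f,p} lo={f,p}
  b7 li=∅ lo=∅
  b8 li={p} lo=∅
  b9 li={f,p} lo=∅

Conflict graph:
  b — {f,j,p,y}
  f — {b,j,p,w,y}
  j — {b,f,p}
  p — {b,f,j,w,y}
  w — {f,p}
  y — {b,f,p}

N(j) = ["b", "f", "p"]

Answer: ["b", "f", "p"]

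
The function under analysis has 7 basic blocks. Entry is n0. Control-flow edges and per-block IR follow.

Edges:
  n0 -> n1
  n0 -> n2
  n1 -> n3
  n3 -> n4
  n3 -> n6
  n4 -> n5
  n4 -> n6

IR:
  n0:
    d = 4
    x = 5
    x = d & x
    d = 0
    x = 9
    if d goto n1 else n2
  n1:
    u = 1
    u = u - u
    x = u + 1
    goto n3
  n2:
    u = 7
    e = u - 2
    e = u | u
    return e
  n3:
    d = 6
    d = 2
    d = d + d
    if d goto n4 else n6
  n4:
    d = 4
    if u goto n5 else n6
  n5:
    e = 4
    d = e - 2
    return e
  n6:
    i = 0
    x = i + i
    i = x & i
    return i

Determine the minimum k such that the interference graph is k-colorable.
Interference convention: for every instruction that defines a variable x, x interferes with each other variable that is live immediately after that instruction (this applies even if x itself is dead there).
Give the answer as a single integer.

Answer: 3

Analysis:
Per-block:
  n0: {d,x} / ∅
  n1: {u,x} / ∅
  n2: {e,u} / ∅
  n3: {d} / ∅
  n4: {d} / {u}
  n5: {d,e} / ∅
  n6: {i,x} / ∅

Backward fixpoint:
  live n0: ∅→∅
  live n1: ∅→{u}
  live n2: ∅→∅
  live n3: {u}→{u}
  live n4: {u}→∅
  live n5: ∅→∅
  live n6: ∅→∅

Interfere edges:
  d: {e,u,x}
  e: {d,u}
  i: {x}
  u: {d,e,x}
  x: {d,i,u}

Chromatic number:
  clique {d,e,u} ⇒ need ≥ 3
  assign d→r0 e→r2 i→r0 u→r1 x→r2 — no edge inside a register ⇒ χ ≤ 3
  χ = 3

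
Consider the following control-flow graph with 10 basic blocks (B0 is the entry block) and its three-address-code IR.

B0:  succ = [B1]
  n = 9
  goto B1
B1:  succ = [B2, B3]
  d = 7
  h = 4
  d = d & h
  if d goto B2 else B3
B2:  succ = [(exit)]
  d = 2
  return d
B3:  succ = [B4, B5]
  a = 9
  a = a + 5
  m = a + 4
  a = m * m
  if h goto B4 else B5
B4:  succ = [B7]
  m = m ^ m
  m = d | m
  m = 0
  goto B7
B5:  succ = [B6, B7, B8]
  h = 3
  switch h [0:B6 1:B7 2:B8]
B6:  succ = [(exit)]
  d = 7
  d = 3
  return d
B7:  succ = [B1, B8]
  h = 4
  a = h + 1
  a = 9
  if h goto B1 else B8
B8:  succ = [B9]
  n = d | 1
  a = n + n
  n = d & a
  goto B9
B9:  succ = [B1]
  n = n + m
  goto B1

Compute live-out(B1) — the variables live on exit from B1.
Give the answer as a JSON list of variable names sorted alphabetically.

Answer: ["d", "h"]

Working:
def/use:
  B0 def {n} use ∅
  B1 def {d,h} use ∅
  B2 def {d} use ∅
  B3 def {a,m} use {h}
  B4 def {m} use {d,m}
  B5 def {h} use ∅
  B6 def {d} use ∅
  B7 def {a,h} use ∅
  B8 def {a,n} use {d}
  B9 def {n} use {m,n}

Live sets:
  live B0: ∅→∅
  live B1: ∅→{d,h}
  live B2: ∅→∅
  live B3: {d,h}→{d,m}
  live B4: {d,m}→{d,m}
  live B5: {d,m}→{d,m}
  live B6: ∅→∅
  live B7: {d,m}→{d,m}
  live B8: {d,m}→{m,n}
  live B9: {m,n}→∅

live-out(B1) = ["d", "h"]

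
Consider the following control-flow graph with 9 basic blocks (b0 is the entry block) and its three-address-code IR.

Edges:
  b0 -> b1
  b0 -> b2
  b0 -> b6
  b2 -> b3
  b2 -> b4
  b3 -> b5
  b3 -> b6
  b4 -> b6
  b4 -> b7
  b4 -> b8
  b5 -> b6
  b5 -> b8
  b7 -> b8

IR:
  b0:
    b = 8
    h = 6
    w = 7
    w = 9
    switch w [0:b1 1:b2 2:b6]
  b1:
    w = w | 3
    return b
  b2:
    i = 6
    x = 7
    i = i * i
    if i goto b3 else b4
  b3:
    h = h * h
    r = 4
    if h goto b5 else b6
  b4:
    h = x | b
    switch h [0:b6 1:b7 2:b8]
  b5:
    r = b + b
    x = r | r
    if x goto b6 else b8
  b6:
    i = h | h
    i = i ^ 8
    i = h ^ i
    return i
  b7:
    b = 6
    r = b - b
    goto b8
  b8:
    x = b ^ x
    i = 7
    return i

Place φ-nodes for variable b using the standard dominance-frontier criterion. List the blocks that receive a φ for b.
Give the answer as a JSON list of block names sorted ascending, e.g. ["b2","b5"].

idom tree: b1←b0 b2←b0 b3←b2 b4←b2 b5←b3 b6←b0 b7←b4 b8←b2
Dom at joins:
  b6: preds {b0,b3,b4,b5}: {b0} ∩ {b0,b2,b3} ∩ {b0,b2,b4} ∩ {b0,b2,b3,b5} = {b0}; idom=b0
  b8: preds {b4,b5,b7}: {b0,b2,b4} ∩ {b0,b2,b3,b5} ∩ {b0,b2,b4,b7} = {b0,b2}; idom=b2

DF walk-up:
  join b6 pred b0: · stop@b0
  join b6 pred b3: b3→b2 stop@b0
  join b6 pred b4: b4→b2 stop@b0
  join b6 pred b5: b5→b3→b2 stop@b0
  join b8 pred b4: b4 stop@b2
  join b8 pred b5: b5→b3 stop@b2
  join b8 pred b7: b7→b4 stop@b2
  b0 → ∅
  b1 → ∅
  b2 → {b6}
  b3 → {b6,b8}
  b4 → {b6,b8}
  b5 → {b6,b8}
  b6 → ∅
  b7 → {b8}
  b8 → ∅

φ for b: defs {b0,b7}
  DF⁺ = {b8}

Answer: ["b8"]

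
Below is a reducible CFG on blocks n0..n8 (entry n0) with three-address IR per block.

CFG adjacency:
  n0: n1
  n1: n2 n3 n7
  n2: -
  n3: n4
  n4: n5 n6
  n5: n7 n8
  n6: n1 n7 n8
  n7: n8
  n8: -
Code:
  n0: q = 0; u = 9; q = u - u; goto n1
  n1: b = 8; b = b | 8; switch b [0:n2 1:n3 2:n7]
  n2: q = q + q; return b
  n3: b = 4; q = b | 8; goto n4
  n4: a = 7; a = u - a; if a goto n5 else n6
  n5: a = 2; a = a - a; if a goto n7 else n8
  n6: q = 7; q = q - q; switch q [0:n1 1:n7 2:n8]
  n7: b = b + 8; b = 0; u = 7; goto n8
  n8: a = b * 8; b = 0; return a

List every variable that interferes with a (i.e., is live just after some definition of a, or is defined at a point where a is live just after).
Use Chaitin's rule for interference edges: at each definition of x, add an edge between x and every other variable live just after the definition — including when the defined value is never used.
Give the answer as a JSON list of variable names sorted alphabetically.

Answer: ["b", "u"]

Working:
Per-block:
  n0: def={q,u} ue=∅
  n1: def={b} ue=∅
  n2: def={q} ue={b,q}
  n3: def={b,q} ue=∅
  n4: def={a} ue={u}
  n5: def={a} ue=∅
  n6: def={q} ue=∅
  n7: def={b,u} ue={b}
  n8: def={a,b} ue={b}

Liveness:
  n0: in=∅ out={q,u}
  n1: in={q,u} out={b,q,u}
  n2: in={b,q} out=∅
  n3: in={u} out={b,u}
  n4: in={b,u} out={b,u}
  n5: in={b} out={b}
  n6: in={b,u} out={b,q,u}
  n7: in={b} out={b}
  n8: in={b} out=∅

Conflict graph:
  a: {b,u}
  b: {a,q,u}
  q: {b,u}
  u: {a,b,q}

N(a) = ["b", "u"]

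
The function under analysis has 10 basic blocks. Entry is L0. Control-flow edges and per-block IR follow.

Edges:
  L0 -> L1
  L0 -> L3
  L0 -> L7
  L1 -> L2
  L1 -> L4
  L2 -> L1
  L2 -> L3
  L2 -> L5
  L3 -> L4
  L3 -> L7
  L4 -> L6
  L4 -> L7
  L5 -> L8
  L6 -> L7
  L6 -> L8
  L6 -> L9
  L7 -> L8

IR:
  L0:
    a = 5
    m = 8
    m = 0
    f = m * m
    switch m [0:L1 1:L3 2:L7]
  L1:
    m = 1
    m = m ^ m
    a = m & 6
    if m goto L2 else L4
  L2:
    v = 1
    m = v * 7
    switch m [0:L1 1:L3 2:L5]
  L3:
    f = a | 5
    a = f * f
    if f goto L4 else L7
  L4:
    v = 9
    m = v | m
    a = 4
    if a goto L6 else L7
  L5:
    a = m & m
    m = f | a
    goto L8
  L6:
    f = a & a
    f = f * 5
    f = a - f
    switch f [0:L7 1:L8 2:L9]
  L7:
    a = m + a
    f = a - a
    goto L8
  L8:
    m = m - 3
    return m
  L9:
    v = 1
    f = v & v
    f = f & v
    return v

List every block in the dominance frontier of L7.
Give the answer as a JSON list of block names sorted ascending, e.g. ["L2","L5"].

idom tree: L1←L0 L2←L1 L3←L0 L4←L0 L5←L2 L6←L4 L7←L0 L8←L0 L9←L6
Dom∩ at merges:
  L1: preds {L0,L2}: {L0} ∩ {L0,L1,L2} = {L0}; idom=L0
  L3: preds {L0,L2}: {L0} ∩ {L0,L1,L2} = {L0}; idom=L0
  L4: preds {L1,L3}: {L0,L1} ∩ {L0,L3} = {L0}; idom=L0
  L7: preds {L0,L3,L4,L6}: {L0} ∩ {L0,L3} ∩ {L0,L4} ∩ {L0,L4,L6} = {L0}; idom=L0
  L8: preds {L5,L6,L7}: {L0,L1,L2,L5} ∩ {L0,L4,L6} ∩ {L0,L7} = {L0}; idom=L0

DF walk-up:
  join L1 pred L0: · stop@L0
  join L1 pred L2: L2→L1 stop@L0
  join L3 pred L0: · stop@L0
  join L3 pred L2: L2→L1 stop@L0
  join L4 pred L1: L1 stop@L0
  join L4 pred L3: L3 stop@L0
  join L7 pred L0: · stop@L0
  join L7 pred L3: L3 stop@L0
  join L7 pred L4: L4 stop@L0
  join L7 pred L6: L6→L4 stop@L0
  join L8 pred L5: L5→L2→L1 stop@L0
  join L8 pred L6: L6→L4 stop@L0
  join L8 pred L7: L7 stop@L0
  DF(L0)=∅
  DF(L1)={L1,L3,L4,L8}
  DF(L2)={L1,L3,L8}
  DF(L3)={L4,L7}
  DF(L4)={L7,L8}
  DF(L5)={L8}
  DF(L6)={L7,L8}
  DF(L7)={L8}
  DF(L8)=∅
  DF(L9)=∅

DF(L7) = ["L8"]

Answer: ["L8"]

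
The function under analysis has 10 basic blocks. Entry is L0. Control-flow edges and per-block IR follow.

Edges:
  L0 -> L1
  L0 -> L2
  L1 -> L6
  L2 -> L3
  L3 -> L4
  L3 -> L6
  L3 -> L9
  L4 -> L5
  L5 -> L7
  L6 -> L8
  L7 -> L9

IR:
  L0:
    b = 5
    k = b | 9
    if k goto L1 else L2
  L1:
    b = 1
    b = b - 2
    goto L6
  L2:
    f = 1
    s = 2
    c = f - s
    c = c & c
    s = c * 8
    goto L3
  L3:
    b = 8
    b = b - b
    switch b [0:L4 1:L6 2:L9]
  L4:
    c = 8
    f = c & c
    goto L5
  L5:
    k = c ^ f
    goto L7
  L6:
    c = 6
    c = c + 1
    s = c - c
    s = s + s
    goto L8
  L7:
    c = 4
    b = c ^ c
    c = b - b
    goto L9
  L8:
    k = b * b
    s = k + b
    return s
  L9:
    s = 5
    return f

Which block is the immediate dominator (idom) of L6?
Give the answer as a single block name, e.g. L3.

idom tree: L1←L0 L2←L0 L3←L2 L4←L3 L5←L4 L6←L0 L7←L5 L8←L6 L9←L3
Dom at joins:
  L6: preds {L1,L3}: {L0,L1} ∩ {L0,L2,L3} = {L0}; idom=L0
  L9: preds {L3,L7}: {L0,L2,L3} ∩ {L0,L2,L3,L4,L5,L7} = {L0,L2,L3}; idom=L3

idom(L6) = L0

Answer: L0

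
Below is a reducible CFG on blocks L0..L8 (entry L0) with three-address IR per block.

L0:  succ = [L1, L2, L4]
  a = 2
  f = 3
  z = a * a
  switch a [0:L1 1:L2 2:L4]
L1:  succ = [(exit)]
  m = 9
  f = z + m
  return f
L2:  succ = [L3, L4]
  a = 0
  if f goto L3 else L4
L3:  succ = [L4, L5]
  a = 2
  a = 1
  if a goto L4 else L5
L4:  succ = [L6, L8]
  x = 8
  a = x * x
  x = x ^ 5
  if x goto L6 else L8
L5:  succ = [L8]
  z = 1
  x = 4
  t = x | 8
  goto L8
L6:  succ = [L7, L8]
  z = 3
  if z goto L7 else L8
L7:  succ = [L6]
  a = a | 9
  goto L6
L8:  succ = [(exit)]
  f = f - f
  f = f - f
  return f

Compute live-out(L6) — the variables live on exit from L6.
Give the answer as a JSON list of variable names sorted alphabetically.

Answer: ["a", "f"]

Working:
Per-block:
  L0: {a,f,z} / ∅
  L1: {f,m} / {z}
  L2: {a} / {f}
  L3: {a} / ∅
  L4: {a,x} / ∅
  L5: {t,x,z} / ∅
  L6: {z} / ∅
  L7: {a} / {a}
  L8: {f} / {f}

Backward fixpoint:
  L0: in=∅ out={f,z}
  L1: in={z} out=∅
  L2: in={f} out={f}
  L3: in={f} out={f}
  L4: in={f} out={a,f}
  L5: in={f} out={f}
  L6: in={a,f} out={a,f}
  L7: in={a,f} out={a,f}
  L8: in={f} out=∅

live-out(L6) = ["a", "f"]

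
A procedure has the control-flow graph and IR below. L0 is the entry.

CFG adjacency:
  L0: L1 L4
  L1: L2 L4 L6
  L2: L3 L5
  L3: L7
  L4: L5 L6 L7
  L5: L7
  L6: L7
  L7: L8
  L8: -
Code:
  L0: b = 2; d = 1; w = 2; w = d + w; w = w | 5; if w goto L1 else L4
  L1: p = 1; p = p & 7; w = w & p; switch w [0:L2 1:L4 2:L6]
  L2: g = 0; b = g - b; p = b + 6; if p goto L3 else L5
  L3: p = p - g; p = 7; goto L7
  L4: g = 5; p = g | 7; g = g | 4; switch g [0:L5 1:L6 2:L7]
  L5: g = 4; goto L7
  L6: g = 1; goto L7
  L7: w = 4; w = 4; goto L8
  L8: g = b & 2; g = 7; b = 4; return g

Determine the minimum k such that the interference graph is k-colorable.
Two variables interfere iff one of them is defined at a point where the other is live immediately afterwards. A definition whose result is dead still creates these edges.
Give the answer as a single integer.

Block summaries:
  L0 def {b,d,w} use ∅
  L1 def {p,w} use {w}
  L2 def {b,g,p} use {b}
  L3 def {p} use {g,p}
  L4 def {g,p} use ∅
  L5 def {g} use ∅
  L6 def {g} use ∅
  L7 def {w} use ∅
  L8 def {b,g} use {b}

Live sets:
  L0 li=∅ lo={b,w}
  L1 li={b,w} lo={b}
  L2 li={b} lo={b,g,p}
  L3 li={b,g,p} lo={b}
  L4 li={b} lo={b}
  L5 li={b} lo={b}
  L6 li={b} lo={b}
  L7 li={b} lo={b}
  L8 li={b} lo=∅

Conflict graph:
  b: {d,g,p,w}
  d: {b,w}
  g: {b,p}
  p: {b,g,w}
  w: {b,d,p}

Colouring:
  clique {b,d,w} ⇒ need ≥ 3
  3-colouring: R0={b}  R1={d,p}  R2={g,w}
  χ = 3

Answer: 3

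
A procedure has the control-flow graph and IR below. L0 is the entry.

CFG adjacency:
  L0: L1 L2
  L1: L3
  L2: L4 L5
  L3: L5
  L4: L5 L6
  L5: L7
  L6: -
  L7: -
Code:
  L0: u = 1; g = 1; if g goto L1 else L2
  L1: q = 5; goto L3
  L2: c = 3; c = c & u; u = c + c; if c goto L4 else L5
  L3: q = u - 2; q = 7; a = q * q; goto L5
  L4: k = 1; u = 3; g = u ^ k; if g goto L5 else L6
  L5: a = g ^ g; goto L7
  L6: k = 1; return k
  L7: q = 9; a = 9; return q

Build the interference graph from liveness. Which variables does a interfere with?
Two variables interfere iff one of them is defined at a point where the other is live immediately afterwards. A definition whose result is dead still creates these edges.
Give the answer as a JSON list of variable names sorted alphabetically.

Per-block:
  L0 def {g,u} use ∅
  L1 def {q} use ∅
  L2 def {c,u} use {u}
  L3 def {a,q} use {u}
  L4 def {g,k,u} use ∅
  L5 def {a} use {g}
  L6 def {k} use ∅
  L7 def {a,q} use ∅

Live sets:
  L0 li=∅ lo={g,u}
  L1 li={g,u} lo={g,u}
  L2 li={g,u} lo={g}
  L3 li={g,u} lo={g}
  L4 li=∅ lo={g}
  L5 li={g} lo=∅
  L6 li=∅ lo=∅
  L7 li=∅ lo=∅

Interference:
  a↔{g,q}
  c↔{g,u}
  g↔{a,c,q,u}
  k↔{u}
  q↔{a,g,u}
  u↔{c,g,k,q}

N(a) = ["g", "q"]

Answer: ["g", "q"]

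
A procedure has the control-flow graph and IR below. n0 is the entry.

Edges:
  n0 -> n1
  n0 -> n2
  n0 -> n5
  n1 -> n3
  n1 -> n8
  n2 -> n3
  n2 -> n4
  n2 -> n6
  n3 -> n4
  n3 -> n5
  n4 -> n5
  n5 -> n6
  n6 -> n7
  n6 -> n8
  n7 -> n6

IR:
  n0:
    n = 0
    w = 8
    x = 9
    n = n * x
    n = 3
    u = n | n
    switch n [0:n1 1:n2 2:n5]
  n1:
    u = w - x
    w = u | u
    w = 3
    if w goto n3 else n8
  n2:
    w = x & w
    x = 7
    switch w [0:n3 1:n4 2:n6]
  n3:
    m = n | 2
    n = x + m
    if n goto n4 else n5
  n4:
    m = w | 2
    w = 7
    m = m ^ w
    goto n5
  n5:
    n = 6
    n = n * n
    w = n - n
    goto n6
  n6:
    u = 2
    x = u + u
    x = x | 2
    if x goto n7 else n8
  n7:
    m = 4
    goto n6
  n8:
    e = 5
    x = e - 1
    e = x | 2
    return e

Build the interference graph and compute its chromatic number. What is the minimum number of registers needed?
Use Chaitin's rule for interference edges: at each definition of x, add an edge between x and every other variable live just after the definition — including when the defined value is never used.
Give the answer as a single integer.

Answer: 4

Working:
Block summaries:
  n0 def {n,u,w,x} use ∅
  n1 def {u,w} use {w,x}
  n2 def {w,x} use {w,x}
  n3 def {m,n} use {n,x}
  n4 def {m,w} use {w}
  n5 def {n,w} use ∅
  n6 def {u,x} use ∅
  n7 def {m} use ∅
  n8 def {e,x} use ∅

Backward fixpoint:
  n0 li=∅ lo={n,w,x}
  n1 li={n,w,x} lo={n,w,x}
  n2 li={n,w,x} lo={n,w,x}
  n3 li={n,w,x} lo={w}
  n4 li={w} lo=∅
  n5 li=∅ lo=∅
  n6 li=∅ lo=∅
  n7 li=∅ lo=∅
  n8 li=∅ lo=∅

Interference:
  e — ∅
  m — {w,x}
  n — {u,w,x}
  u — {n,w,x}
  w — {m,n,u,x}
  x — {m,n,u,w}

Chromatic number:
  lower bound: {n,u,w,x} mutually conflict ⇒ χ ≥ 4
  assign e→R0 m→R2 n→R2 u→R3 w→R0 x→R1 — no edge inside a register ⇒ χ ≤ 4
  χ = 4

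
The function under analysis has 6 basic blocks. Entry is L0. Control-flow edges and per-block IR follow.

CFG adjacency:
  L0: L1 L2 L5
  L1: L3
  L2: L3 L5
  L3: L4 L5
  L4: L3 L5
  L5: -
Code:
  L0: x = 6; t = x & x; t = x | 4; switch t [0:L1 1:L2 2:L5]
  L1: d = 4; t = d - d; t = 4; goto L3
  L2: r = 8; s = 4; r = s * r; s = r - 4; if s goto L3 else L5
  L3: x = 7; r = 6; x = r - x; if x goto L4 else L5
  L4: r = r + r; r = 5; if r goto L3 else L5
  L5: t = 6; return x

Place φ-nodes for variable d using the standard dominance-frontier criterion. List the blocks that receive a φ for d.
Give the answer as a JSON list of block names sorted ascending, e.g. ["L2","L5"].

idom tree: L1←L0 L2←L0 L3←L0 L4←L3 L5←L0
Dom∩ at merges:
  L3: preds {L1,L2,L4}: {L0,L1} ∩ {L0,L2} ∩ {L0,L3,L4} = {L0}; idom=L0
  L5: preds {L0,L2,L3,L4}: {L0} ∩ {L0,L2} ∩ {L0,L3} ∩ {L0,L3,L4} = {L0}; idom=L0

DF derivation:
  join L3 pred L1: L1 stop@L0
  join L3 pred L2: L2 stop@L0
  join L3 pred L4: L4→L3 stop@L0
  join L5 pred L0: · stop@L0
  join L5 pred L2: L2 stop@L0
  join L5 pred L3: L3 stop@L0
  join L5 pred L4: L4→L3 stop@L0
  DF(L0)=∅
  DF(L1)={L3}
  DF(L2)={L3,L5}
  DF(L3)={L3,L5}
  DF(L4)={L3,L5}
  DF(L5)=∅

φ for d: defs {L1}
  DF⁺ = {L3,L5}

Answer: ["L3", "L5"]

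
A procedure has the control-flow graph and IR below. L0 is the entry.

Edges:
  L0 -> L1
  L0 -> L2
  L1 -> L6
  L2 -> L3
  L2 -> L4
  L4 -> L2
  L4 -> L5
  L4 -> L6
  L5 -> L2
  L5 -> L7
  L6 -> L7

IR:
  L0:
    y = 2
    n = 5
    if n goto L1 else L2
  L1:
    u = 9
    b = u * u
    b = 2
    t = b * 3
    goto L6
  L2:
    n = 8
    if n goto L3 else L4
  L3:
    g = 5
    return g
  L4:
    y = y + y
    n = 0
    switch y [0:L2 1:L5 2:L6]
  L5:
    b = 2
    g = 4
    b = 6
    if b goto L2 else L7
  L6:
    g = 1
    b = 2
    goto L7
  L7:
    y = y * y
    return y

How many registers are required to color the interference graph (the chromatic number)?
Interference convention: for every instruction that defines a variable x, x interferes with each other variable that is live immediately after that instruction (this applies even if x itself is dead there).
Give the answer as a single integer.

Answer: 2

Derivation:
Per-block:
  L0: {n,y} / ∅
  L1: {b,t,u} / ∅
  L2: {n} / ∅
  L3: {g} / ∅
  L4: {n,y} / {y}
  L5: {b,g} / ∅
  L6: {b,g} / ∅
  L7: {y} / {y}

Liveness:
  live L0: ∅→{y}
  live L1: {y}→{y}
  live L2: {y}→{y}
  live L3: ∅→∅
  live L4: {y}→{y}
  live L5: {y}→{y}
  live L6: {y}→{y}
  live L7: {y}→∅

Interfere edges:
  b — {y}
  g — {y}
  n — {y}
  t — {y}
  u — {y}
  y — {b,g,n,t,u}

Colouring:
  lower bound: {b,y} mutually conflict ⇒ χ ≥ 2
  2-colouring: r0={y}  r1={b,g,n,t,u}
  χ = 2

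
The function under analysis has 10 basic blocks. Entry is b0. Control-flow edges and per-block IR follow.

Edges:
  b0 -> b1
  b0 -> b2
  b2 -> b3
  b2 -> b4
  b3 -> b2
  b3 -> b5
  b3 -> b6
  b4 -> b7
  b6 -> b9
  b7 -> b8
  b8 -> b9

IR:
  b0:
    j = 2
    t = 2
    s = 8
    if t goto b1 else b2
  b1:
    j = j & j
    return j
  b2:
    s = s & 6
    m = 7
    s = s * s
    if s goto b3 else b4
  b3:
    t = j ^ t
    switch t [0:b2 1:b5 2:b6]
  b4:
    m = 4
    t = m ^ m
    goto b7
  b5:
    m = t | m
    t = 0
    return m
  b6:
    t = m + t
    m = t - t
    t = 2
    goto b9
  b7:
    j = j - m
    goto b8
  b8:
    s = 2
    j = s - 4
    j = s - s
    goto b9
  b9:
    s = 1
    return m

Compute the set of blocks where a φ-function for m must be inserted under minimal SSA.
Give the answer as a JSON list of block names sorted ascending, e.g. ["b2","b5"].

idom tree: b1←b0 b2←b0 b3←b2 b4←b2 b5←b3 b6←b3 b7←b4 b8←b7 b9←b2
Join-block Dom:
  b2: preds {b0,b3}: {b0} ∩ {b0,b2,b3} = {b0}; idom=b0
  b9: preds {b6,b8}: {b0,b2,b3,b6} ∩ {b0,b2,b4,b7,b8} = {b0,b2}; idom=b2

DF walk-up:
  b2←b0: walk · to b0
  b2←b3: walk b3→b2 to b0
  b9←b6: walk b6→b3 to b2
  b9←b8: walk b8→b7→b4 to b2
  b0 → ∅
  b1 → ∅
  b2 → {b2}
  b3 → {b2,b9}
  b4 → {b9}
  b5 → ∅
  b6 → {b9}
  b7 → {b9}
  b8 → {b9}
  b9 → ∅

φ for m: defs {b2,b4,b5,b6}
  DF⁺ = {b2,b9}

Answer: ["b2", "b9"]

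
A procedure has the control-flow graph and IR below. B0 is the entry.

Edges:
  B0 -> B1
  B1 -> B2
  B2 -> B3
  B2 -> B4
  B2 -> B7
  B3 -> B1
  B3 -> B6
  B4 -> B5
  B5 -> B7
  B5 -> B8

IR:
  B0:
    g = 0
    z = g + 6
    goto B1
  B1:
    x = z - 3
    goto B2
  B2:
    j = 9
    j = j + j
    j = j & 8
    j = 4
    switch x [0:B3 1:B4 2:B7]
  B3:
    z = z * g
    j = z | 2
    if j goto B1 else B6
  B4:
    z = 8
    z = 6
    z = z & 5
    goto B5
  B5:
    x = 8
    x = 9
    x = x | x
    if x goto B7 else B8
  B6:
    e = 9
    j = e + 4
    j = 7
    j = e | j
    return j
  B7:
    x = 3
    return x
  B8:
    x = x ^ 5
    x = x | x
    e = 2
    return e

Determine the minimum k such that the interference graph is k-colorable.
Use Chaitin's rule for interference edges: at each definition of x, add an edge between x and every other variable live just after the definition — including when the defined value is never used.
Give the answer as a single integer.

Answer: 4

Analysis:
Block summaries:
  B0: def={g,z} ue=∅
  B1: def={x} ue={z}
  B2: def={j} ue={x}
  B3: def={j,z} ue={g,z}
  B4: def={z} ue=∅
  B5: def={x} ue=∅
  B6: def={e,j} ue=∅
  B7: def={x} ue=∅
  B8: def={e,x} ue={x}

Backward fixpoint:
  B0 li=∅ lo={g,z}
  B1 li={g,z} lo={g,x,z}
  B2 li={g,x,z} lo={g,z}
  B3 li={g,z} lo={g,z}
  B4 li=∅ lo=∅
  B5 li=∅ lo={x}
  B6 li=∅ lo=∅
  B7 li=∅ lo=∅
  B8 li={x} lo=∅

Interference:
  e: {j}
  g: {j,x,z}
  j: {e,g,x,z}
  x: {g,j,z}
  z: {g,j,x}

Registers:
  {g,j,x,z} pairwise interfere (4-clique) ⇒ χ ≥ 4
  assign e→R1 g→R1 j→R0 x→R2 z→R3 — no edge inside a register ⇒ χ ≤ 4
  χ = 4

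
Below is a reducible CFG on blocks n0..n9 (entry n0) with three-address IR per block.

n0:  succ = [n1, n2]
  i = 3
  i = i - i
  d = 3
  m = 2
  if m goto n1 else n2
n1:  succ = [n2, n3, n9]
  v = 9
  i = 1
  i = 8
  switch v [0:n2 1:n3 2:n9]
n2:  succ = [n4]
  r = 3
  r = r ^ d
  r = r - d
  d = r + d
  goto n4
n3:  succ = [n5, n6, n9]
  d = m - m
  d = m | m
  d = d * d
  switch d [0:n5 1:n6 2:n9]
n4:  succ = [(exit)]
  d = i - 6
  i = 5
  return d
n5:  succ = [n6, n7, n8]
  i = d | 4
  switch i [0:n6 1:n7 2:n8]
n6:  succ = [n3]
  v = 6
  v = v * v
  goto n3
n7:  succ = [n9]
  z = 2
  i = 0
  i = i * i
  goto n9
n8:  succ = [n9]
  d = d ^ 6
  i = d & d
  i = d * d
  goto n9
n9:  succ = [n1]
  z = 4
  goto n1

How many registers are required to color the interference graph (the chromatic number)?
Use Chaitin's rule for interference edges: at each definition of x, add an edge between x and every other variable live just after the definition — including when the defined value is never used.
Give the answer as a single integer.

Block summaries:
  n0: def={d,i,m} ue=∅
  n1: def={i,v} ue=∅
  n2: def={d,r} ue={d}
  n3: def={d} ue={m}
  n4: def={d,i} ue={i}
  n5: def={i} ue={d}
  n6: def={v} ue=∅
  n7: def={i,z} ue=∅
  n8: def={d,i} ue={d}
  n9: def={z} ue=∅

Live sets:
  n0 li=∅ lo={d,i,m}
  n1 li={d,m} lo={d,i,m}
  n2 li={d,i} lo={i}
  n3 li={m} lo={d,m}
  n4 li={i} lo=∅
  n5 li={d,m} lo={d,m}
  n6 li={m} lo={m}
  n7 li={d,m} lo={d,m}
  n8 li={d,m} lo={d,m}
  n9 li={d,m} lo={d,m}

Interfere edges:
  d — {i,m,r,v,z}
  i — {d,m,r,v}
  m — {d,i,v,z}
  r — {d,i}
  v — {d,i,m}
  z — {d,m}

Registers:
  {d,i,m,v} pairwise interfere (4-clique) ⇒ χ ≥ 4
  4-colouring: c0={d}  c1={i,z}  c2={m,r}  c3={v}
  χ = 4

Answer: 4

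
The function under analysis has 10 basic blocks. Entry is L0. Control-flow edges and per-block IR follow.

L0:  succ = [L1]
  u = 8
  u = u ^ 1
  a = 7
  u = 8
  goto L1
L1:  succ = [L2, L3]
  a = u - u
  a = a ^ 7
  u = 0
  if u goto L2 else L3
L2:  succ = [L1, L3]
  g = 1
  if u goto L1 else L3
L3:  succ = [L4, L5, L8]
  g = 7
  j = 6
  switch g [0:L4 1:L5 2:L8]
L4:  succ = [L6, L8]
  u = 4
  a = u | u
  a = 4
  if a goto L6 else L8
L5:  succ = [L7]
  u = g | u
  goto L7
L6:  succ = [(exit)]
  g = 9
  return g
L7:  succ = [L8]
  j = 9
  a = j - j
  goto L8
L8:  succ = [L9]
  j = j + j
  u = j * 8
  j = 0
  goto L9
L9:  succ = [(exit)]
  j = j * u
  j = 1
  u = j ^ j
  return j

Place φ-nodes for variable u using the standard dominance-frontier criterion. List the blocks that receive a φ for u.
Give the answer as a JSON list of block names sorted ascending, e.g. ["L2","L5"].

Answer: ["L1", "L8"]

Analysis:
idom tree: L1←L0 L2←L1 L3←L1 L4←L3 L5←L3 L6←L4 L7←L5 L8←L3 L9←L8
Dom∩ at merges:
  L1: preds {L0,L2}: {L0} ∩ {L0,L1,L2} = {L0}; idom=L0
  L3: preds {L1,L2}: {L0,L1} ∩ {L0,L1,L2} = {L0,L1}; idom=L1
  L8: preds {L3,L4,L7}: {L0,L1,L3} ∩ {L0,L1,L3,L4} ∩ {L0,L1,L3,L5,L7} = {L0,L1,L3}; idom=L3

DF derivation:
  join L1 pred L0: · stop@L0
  join L1 pred L2: L2→L1 stop@L0
  join L3 pred L1: · stop@L1
  join L3 pred L2: L2 stop@L1
  join L8 pred L3: · stop@L3
  join L8 pred L4: L4 stop@L3
  join L8 pred L7: L7→L5 stop@L3
  DF(L0)=∅
  DF(L1)={L1}
  DF(L2)={L1,L3}
  DF(L3)=∅
  DF(L4)={L8}
  DF(L5)={L8}
  DF(L6)=∅
  DF(L7)={L8}
  DF(L8)=∅
  DF(L9)=∅

φ for u: defs {L0,L1,L4,L5,L8,L9}
  DF⁺ = {L1,L8}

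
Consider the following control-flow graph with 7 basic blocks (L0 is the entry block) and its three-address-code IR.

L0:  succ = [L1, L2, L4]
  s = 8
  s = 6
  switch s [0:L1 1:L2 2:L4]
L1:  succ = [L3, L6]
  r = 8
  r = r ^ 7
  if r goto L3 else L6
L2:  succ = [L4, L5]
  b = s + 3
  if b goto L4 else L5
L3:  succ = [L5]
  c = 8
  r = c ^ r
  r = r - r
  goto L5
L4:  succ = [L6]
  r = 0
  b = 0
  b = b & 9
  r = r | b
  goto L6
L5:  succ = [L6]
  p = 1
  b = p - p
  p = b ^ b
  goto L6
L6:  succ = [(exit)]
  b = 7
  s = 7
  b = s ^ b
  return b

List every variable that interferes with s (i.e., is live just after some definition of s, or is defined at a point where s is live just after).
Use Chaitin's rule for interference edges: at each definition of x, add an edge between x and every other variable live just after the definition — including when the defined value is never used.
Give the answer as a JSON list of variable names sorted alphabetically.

def/use:
  L0: {s} / ∅
  L1: {r} / ∅
  L2: {b} / {s}
  L3: {c,r} / {r}
  L4: {b,r} / ∅
  L5: {b,p} / ∅
  L6: {b,s} / ∅

Liveness:
  L0: in=∅ out={s}
  L1: in=∅ out={r}
  L2: in={s} out=∅
  L3: in={r} out=∅
  L4: in=∅ out=∅
  L5: in=∅ out=∅
  L6: in=∅ out=∅

Interference:
  b↔{r,s}
  c↔{r}
  p↔∅
  r↔{b,c}
  s↔{b}

N(s) = ["b"]

Answer: ["b"]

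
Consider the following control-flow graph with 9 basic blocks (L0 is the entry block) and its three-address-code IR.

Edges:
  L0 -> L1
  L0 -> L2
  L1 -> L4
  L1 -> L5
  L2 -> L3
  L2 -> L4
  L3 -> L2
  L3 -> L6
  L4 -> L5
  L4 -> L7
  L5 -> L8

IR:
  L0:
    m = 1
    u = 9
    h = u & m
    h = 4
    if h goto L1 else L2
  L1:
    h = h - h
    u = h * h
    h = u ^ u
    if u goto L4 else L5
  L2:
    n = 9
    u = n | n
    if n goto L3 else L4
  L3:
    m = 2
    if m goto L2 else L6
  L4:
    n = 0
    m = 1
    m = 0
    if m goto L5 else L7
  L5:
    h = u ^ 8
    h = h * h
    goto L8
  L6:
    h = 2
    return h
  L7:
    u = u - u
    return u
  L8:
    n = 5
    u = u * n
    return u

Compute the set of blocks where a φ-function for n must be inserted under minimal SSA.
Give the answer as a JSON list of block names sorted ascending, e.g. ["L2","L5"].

Answer: ["L2", "L4", "L5"]

Derivation:
idom tree: L1←L0 L2←L0 L3←L2 L4←L0 L5←L0 L6←L3 L7←L4 L8←L5
Dom at joins:
  L2: preds {L0,L3}: {L0} ∩ {L0,L2,L3} = {L0}; idom=L0
  L4: preds {L1,L2}: {L0,L1} ∩ {L0,L2} = {L0}; idom=L0
  L5: preds {L1,L4}: {L0,L1} ∩ {L0,L4} = {L0}; idom=L0

DF derivation:
  join L2 pred L0: · stop@L0
  join L2 pred L3: L3→L2 stop@L0
  join L4 pred L1: L1 stop@L0
  join L4 pred L2: L2 stop@L0
  join L5 pred L1: L1 stop@L0
  join L5 pred L4: L4 stop@L0
  L0: DF=∅
  L1: DF={L4,L5}
  L2: DF={L2,L4}
  L3: DF={L2}
  L4: DF={L5}
  L5: DF=∅
  L6: DF=∅
  L7: DF=∅
  L8: DF=∅

φ for n: defs {L2,L4,L8}
  DF⁺ = {L2,L4,L5}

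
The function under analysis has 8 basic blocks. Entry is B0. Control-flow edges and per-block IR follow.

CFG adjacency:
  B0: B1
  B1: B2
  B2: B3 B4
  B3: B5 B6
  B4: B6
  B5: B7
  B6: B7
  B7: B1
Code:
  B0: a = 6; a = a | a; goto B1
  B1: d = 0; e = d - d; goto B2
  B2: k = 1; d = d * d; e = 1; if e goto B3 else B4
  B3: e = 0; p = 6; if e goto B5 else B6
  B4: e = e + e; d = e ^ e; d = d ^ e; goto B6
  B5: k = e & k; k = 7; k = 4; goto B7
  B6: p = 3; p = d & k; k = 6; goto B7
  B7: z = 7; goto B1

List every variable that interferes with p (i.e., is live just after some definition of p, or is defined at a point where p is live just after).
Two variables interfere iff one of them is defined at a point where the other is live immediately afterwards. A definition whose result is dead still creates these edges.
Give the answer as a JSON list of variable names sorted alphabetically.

Answer: ["d", "e", "k"]

Derivation:
Block summaries:
  B0: def={a} ue=∅
  B1: def={d,e} ue=∅
  B2: def={d,e,k} ue={d}
  B3: def={e,p} ue=∅
  B4: def={d,e} ue={e}
  B5: def={k} ue={e,k}
  B6: def={k,p} ue={d,k}
  B7: def={z} ue=∅

Liveness:
  B0 li=∅ lo=∅
  B1 li=∅ lo={d}
  B2 li={d} lo={d,e,k}
  B3 li={d,k} lo={d,e,k}
  B4 li={e,k} lo={d,k}
  B5 li={e,k} lo=∅
  B6 li={d,k} lo=∅
  B7 li=∅ lo=∅

Conflict graph:
  a: ∅
  d: {e,k,p}
  e: {d,k,p}
  k: {d,e,p}
  p: {d,e,k}
  z: ∅

N(p) = ["d", "e", "k"]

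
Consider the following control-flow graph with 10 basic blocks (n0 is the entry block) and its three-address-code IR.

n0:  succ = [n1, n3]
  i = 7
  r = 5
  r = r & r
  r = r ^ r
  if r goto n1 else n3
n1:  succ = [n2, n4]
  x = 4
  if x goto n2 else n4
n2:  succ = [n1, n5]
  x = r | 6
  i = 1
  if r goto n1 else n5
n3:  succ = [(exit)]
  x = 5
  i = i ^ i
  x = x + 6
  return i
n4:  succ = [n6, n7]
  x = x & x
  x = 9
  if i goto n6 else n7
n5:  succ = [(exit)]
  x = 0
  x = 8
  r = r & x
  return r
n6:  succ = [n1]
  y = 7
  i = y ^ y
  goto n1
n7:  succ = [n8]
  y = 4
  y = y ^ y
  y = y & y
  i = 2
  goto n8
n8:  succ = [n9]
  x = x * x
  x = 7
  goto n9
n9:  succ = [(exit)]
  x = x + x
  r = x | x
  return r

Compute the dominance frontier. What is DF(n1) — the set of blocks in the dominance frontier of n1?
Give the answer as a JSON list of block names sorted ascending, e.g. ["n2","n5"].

idom tree: n1←n0 n2←n1 n3←n0 n4←n1 n5←n2 n6←n4 n7←n4 n8←n7 n9←n8
Dom at joins:
  n1: preds {n0,n2,n6}: {n0} ∩ {n0,n1,n2} ∩ {n0,n1,n4,n6} = {n0}; idom=n0

Frontier:
  n1←n0: walk · to n0
  n1←n2: walk n2→n1 to n0
  n1←n6: walk n6→n4→n1 to n0
  n0 → ∅
  n1 → {n1}
  n2 → {n1}
  n3 → ∅
  n4 → {n1}
  n5 → ∅
  n6 → {n1}
  n7 → ∅
  n8 → ∅
  n9 → ∅

DF(n1) = ["n1"]

Answer: ["n1"]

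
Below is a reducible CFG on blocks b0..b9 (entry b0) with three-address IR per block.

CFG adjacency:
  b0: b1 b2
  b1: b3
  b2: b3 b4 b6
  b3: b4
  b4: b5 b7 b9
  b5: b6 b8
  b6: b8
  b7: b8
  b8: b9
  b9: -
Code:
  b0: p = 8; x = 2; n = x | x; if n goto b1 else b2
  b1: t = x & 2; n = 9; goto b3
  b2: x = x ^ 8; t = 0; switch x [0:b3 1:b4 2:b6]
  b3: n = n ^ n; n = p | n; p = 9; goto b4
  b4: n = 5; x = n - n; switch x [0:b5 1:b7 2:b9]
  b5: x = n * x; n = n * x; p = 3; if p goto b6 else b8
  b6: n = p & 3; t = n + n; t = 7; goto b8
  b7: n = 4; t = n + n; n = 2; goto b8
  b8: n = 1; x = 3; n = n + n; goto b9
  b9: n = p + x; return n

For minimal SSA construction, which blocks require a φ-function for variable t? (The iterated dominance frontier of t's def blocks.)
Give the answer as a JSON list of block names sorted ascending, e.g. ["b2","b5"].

idom tree: b1←b0 b2←b0 b3←b0 b4←b0 b5←b4 b6←b0 b7←b4 b8←b0 b9←b0
Dom at joins:
  b3: preds {b1,b2}: {b0,b1} ∩ {b0,b2} = {b0}; idom=b0
  b4: preds {b2,b3}: {b0,b2} ∩ {b0,b3} = {b0}; idom=b0
  b6: preds {b2,b5}: {b0,b2} ∩ {b0,b4,b5} = {b0}; idom=b0
  b8: preds {b5,b6,b7}: {b0,b4,b5} ∩ {b0,b6} ∩ {b0,b4,b7} = {b0}; idom=b0
  b9: preds {b4,b8}: {b0,b4} ∩ {b0,b8} = {b0}; idom=b0

Frontier:
  join b3 pred b1: b1 stop@b0
  join b3 pred b2: b2 stop@b0
  join b4 pred b2: b2 stop@b0
  join b4 pred b3: b3 stop@b0
  join b6 pred b2: b2 stop@b0
  join b6 pred b5: b5→b4 stop@b0
  join b8 pred b5: b5→b4 stop@b0
  join b8 pred b6: b6 stop@b0
  join b8 pred b7: b7→b4 stop@b0
  join b9 pred b4: b4 stop@b0
  join b9 pred b8: b8 stop@b0
  b0 → ∅
  b1 → {b3}
  b2 → {b3,b4,b6}
  b3 → {b4}
  b4 → {b6,b8,b9}
  b5 → {b6,b8}
  b6 → {b8}
  b7 → {b8}
  b8 → {b9}
  b9 → ∅

φ for t: defs {b1,b2,b6,b7}
  DF⁺ = {b3,b4,b6,b8,b9}

Answer: ["b3", "b4", "b6", "b8", "b9"]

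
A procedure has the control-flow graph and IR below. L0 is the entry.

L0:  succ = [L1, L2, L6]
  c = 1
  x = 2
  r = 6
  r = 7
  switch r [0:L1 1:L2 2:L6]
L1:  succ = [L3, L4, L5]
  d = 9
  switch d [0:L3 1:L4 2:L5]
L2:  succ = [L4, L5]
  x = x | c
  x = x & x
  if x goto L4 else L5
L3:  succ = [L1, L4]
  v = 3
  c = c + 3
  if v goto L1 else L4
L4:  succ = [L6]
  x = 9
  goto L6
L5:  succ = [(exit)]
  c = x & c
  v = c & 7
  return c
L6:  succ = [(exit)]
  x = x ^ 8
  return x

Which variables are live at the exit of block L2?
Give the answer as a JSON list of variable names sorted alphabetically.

Block summaries:
  L0: def={c,r,x} ue=∅
  L1: def={d} ue=∅
  L2: def={x} ue={c,x}
  L3: def={c,v} ue={c}
  L4: def={x} ue=∅
  L5: def={c,v} ue={c,x}
  L6: def={x} ue={x}

Live sets:
  live L0: ∅→{c,x}
  live L1: {c,x}→{c,x}
  live L2: {c,x}→{c,x}
  live L3: {c,x}→{c,x}
  live L4: ∅→{x}
  live L5: {c,x}→∅
  live L6: {x}→∅

live-out(L2) = ["c", "x"]

Answer: ["c", "x"]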